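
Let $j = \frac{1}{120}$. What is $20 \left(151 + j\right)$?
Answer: $\frac{18121}{6} \approx 3020.2$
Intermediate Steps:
$j = \frac{1}{120} \approx 0.0083333$
$20 \left(151 + j\right) = 20 \left(151 + \frac{1}{120}\right) = 20 \cdot \frac{18121}{120} = \frac{18121}{6}$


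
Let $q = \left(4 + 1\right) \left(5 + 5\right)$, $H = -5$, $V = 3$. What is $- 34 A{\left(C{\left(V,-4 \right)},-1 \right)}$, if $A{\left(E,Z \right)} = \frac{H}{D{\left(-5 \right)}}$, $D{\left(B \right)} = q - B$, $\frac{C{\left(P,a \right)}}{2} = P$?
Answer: $\frac{34}{11} \approx 3.0909$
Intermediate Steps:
$q = 50$ ($q = 5 \cdot 10 = 50$)
$C{\left(P,a \right)} = 2 P$
$D{\left(B \right)} = 50 - B$
$A{\left(E,Z \right)} = - \frac{1}{11}$ ($A{\left(E,Z \right)} = - \frac{5}{50 - -5} = - \frac{5}{50 + 5} = - \frac{5}{55} = \left(-5\right) \frac{1}{55} = - \frac{1}{11}$)
$- 34 A{\left(C{\left(V,-4 \right)},-1 \right)} = \left(-34\right) \left(- \frac{1}{11}\right) = \frac{34}{11}$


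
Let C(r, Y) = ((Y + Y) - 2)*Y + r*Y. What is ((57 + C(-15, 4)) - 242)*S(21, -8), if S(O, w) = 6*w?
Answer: 10608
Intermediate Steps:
C(r, Y) = Y*r + Y*(-2 + 2*Y) (C(r, Y) = (2*Y - 2)*Y + Y*r = (-2 + 2*Y)*Y + Y*r = Y*(-2 + 2*Y) + Y*r = Y*r + Y*(-2 + 2*Y))
((57 + C(-15, 4)) - 242)*S(21, -8) = ((57 + 4*(-2 - 15 + 2*4)) - 242)*(6*(-8)) = ((57 + 4*(-2 - 15 + 8)) - 242)*(-48) = ((57 + 4*(-9)) - 242)*(-48) = ((57 - 36) - 242)*(-48) = (21 - 242)*(-48) = -221*(-48) = 10608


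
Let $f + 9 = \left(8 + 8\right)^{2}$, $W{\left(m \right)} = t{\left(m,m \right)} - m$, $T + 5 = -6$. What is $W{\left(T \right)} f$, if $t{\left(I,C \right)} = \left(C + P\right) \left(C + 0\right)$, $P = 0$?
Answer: $32604$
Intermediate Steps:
$T = -11$ ($T = -5 - 6 = -11$)
$t{\left(I,C \right)} = C^{2}$ ($t{\left(I,C \right)} = \left(C + 0\right) \left(C + 0\right) = C C = C^{2}$)
$W{\left(m \right)} = m^{2} - m$
$f = 247$ ($f = -9 + \left(8 + 8\right)^{2} = -9 + 16^{2} = -9 + 256 = 247$)
$W{\left(T \right)} f = - 11 \left(-1 - 11\right) 247 = \left(-11\right) \left(-12\right) 247 = 132 \cdot 247 = 32604$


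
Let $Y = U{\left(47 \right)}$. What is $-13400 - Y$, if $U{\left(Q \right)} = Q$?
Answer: $-13447$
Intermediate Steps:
$Y = 47$
$-13400 - Y = -13400 - 47 = -13447$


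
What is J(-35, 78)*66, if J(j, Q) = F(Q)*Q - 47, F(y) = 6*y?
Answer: 2406162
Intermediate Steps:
J(j, Q) = -47 + 6*Q² (J(j, Q) = (6*Q)*Q - 47 = 6*Q² - 47 = -47 + 6*Q²)
J(-35, 78)*66 = (-47 + 6*78²)*66 = (-47 + 6*6084)*66 = (-47 + 36504)*66 = 36457*66 = 2406162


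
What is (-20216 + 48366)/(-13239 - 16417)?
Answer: -14075/14828 ≈ -0.94922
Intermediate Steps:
(-20216 + 48366)/(-13239 - 16417) = 28150/(-29656) = 28150*(-1/29656) = -14075/14828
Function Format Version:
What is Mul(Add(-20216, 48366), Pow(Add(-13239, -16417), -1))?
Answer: Rational(-14075, 14828) ≈ -0.94922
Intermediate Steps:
Mul(Add(-20216, 48366), Pow(Add(-13239, -16417), -1)) = Mul(28150, Pow(-29656, -1)) = Mul(28150, Rational(-1, 29656)) = Rational(-14075, 14828)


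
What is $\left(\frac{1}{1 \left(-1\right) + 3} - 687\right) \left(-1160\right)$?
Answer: $796340$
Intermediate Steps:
$\left(\frac{1}{1 \left(-1\right) + 3} - 687\right) \left(-1160\right) = \left(\frac{1}{-1 + 3} - 687\right) \left(-1160\right) = \left(\frac{1}{2} - 687\right) \left(-1160\right) = \left(- \frac{1373}{2}\right) \left(-1160\right) = 796340$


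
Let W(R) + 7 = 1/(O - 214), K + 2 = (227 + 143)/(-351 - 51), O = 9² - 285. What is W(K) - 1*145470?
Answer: -60809387/418 ≈ -1.4548e+5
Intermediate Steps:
O = -204 (O = 81 - 285 = -204)
K = -587/201 (K = -2 + (227 + 143)/(-351 - 51) = -2 + 370/(-402) = -2 + 370*(-1/402) = -2 - 185/201 = -587/201 ≈ -2.9204)
W(R) = -2927/418 (W(R) = -7 + 1/(-204 - 214) = -7 + 1/(-418) = -7 - 1/418 = -2927/418)
W(K) - 1*145470 = -2927/418 - 1*145470 = -2927/418 - 145470 = -60809387/418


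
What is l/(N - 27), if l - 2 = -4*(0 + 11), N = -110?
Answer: 42/137 ≈ 0.30657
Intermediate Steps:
l = -42 (l = 2 - 4*(0 + 11) = 2 - 4*11 = 2 - 44 = -42)
l/(N - 27) = -42/(-110 - 27) = -42/(-137) = -1/137*(-42) = 42/137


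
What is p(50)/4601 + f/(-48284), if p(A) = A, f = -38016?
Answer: 44331454/55538671 ≈ 0.79821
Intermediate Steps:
p(50)/4601 + f/(-48284) = 50/4601 - 38016/(-48284) = 50*(1/4601) - 38016*(-1/48284) = 50/4601 + 9504/12071 = 44331454/55538671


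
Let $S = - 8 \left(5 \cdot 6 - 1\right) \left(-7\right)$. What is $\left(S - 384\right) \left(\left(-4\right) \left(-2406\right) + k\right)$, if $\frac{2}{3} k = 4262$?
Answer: $19861080$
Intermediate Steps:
$k = 6393$ ($k = \frac{3}{2} \cdot 4262 = 6393$)
$S = 1624$ ($S = - 8 \left(30 - 1\right) \left(-7\right) = \left(-8\right) 29 \left(-7\right) = \left(-232\right) \left(-7\right) = 1624$)
$\left(S - 384\right) \left(\left(-4\right) \left(-2406\right) + k\right) = \left(1624 - 384\right) \left(\left(-4\right) \left(-2406\right) + 6393\right) = 1240 \left(9624 + 6393\right) = 1240 \cdot 16017 = 19861080$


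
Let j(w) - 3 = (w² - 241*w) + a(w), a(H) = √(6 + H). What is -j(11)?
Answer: 2527 - √17 ≈ 2522.9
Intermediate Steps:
j(w) = 3 + w² + √(6 + w) - 241*w (j(w) = 3 + ((w² - 241*w) + √(6 + w)) = 3 + (w² + √(6 + w) - 241*w) = 3 + w² + √(6 + w) - 241*w)
-j(11) = -(3 + 11² + √(6 + 11) - 241*11) = -(3 + 121 + √17 - 2651) = -(-2527 + √17) = 2527 - √17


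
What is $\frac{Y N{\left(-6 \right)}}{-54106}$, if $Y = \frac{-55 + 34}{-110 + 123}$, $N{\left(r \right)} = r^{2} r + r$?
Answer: $- \frac{2331}{351689} \approx -0.006628$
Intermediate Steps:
$N{\left(r \right)} = r + r^{3}$ ($N{\left(r \right)} = r^{3} + r = r + r^{3}$)
$Y = - \frac{21}{13} \approx -1.6154$
$\frac{Y N{\left(-6 \right)}}{-54106} = \frac{\left(- \frac{21}{13}\right) \left(-6 + \left(-6\right)^{3}\right)}{-54106} = - \frac{21 \left(-6 - 216\right)}{13} \left(- \frac{1}{54106}\right) = \left(- \frac{21}{13}\right) \left(-222\right) \left(- \frac{1}{54106}\right) = \frac{4662}{13} \left(- \frac{1}{54106}\right) = - \frac{2331}{351689}$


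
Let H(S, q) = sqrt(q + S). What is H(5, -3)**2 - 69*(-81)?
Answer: 5591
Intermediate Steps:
H(S, q) = sqrt(S + q)
H(5, -3)**2 - 69*(-81) = (sqrt(5 - 3))**2 - 69*(-81) = (sqrt(2))**2 + 5589 = 2 + 5589 = 5591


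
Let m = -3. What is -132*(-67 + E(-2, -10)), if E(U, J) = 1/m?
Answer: 8888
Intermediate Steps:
E(U, J) = -1/3 (E(U, J) = 1/(-3) = -1/3)
-132*(-67 + E(-2, -10)) = -132*(-67 - 1/3) = -132*(-202/3) = 8888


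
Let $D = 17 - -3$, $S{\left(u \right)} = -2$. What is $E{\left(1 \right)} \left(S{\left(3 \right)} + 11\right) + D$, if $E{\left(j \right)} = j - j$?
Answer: $20$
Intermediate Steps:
$E{\left(j \right)} = 0$
$D = 20$ ($D = 17 + 3 = 20$)
$E{\left(1 \right)} \left(S{\left(3 \right)} + 11\right) + D = 0 \left(-2 + 11\right) + 20 = 0 \cdot 9 + 20 = 0 + 20 = 20$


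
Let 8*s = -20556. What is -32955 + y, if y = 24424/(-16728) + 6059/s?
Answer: -118054630300/3581883 ≈ -32959.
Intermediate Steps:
s = -5139/2 (s = (⅛)*(-20556) = -5139/2 ≈ -2569.5)
y = -13676035/3581883 (y = 24424/(-16728) + 6059/(-5139/2) = 24424*(-1/16728) + 6059*(-2/5139) = -3053/2091 - 12118/5139 = -13676035/3581883 ≈ -3.8181)
-32955 + y = -32955 - 13676035/3581883 = -118054630300/3581883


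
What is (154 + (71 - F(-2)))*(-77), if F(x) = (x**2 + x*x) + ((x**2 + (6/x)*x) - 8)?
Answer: -16555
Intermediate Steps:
F(x) = -2 + 3*x**2 (F(x) = (x**2 + x**2) + ((x**2 + 6) - 8) = 2*x**2 + ((6 + x**2) - 8) = 2*x**2 + (-2 + x**2) = -2 + 3*x**2)
(154 + (71 - F(-2)))*(-77) = (154 + (71 - (-2 + 3*(-2)**2)))*(-77) = (154 + (71 - (-2 + 3*4)))*(-77) = (154 + (71 - (-2 + 12)))*(-77) = (154 + (71 - 1*10))*(-77) = (154 + (71 - 10))*(-77) = (154 + 61)*(-77) = 215*(-77) = -16555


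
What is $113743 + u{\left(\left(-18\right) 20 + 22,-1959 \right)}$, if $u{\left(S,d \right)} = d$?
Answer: $111784$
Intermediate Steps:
$113743 + u{\left(\left(-18\right) 20 + 22,-1959 \right)} = 113743 - 1959 = 111784$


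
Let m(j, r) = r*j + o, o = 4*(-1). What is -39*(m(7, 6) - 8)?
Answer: -1170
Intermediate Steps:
o = -4
m(j, r) = -4 + j*r (m(j, r) = r*j - 4 = j*r - 4 = -4 + j*r)
-39*(m(7, 6) - 8) = -39*((-4 + 7*6) - 8) = -39*((-4 + 42) - 8) = -39*(38 - 8) = -39*30 = -1170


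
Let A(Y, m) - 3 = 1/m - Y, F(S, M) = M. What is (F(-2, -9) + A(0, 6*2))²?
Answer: 5041/144 ≈ 35.007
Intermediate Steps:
A(Y, m) = 3 + 1/m - Y (A(Y, m) = 3 + (1/m - Y) = 3 + 1/m - Y)
(F(-2, -9) + A(0, 6*2))² = (-9 + (3 + 1/(6*2) - 1*0))² = (-9 + (3 + 1/12 + 0))² = (-9 + 37/12)² = (-71/12)² = 5041/144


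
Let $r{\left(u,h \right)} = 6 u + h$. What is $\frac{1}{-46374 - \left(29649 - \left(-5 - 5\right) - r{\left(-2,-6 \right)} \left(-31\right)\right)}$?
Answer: $- \frac{1}{75475} \approx -1.3249 \cdot 10^{-5}$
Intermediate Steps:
$r{\left(u,h \right)} = h + 6 u$
$\frac{1}{-46374 - \left(29649 - \left(-5 - 5\right) - r{\left(-2,-6 \right)} \left(-31\right)\right)} = \frac{1}{-46374 - \left(29649 - \left(-5 - 5\right) - \left(-6 + 6 \left(-2\right)\right) \left(-31\right)\right)} = \frac{1}{-46374 - \left(29659 - \left(-6 - 12\right) \left(-31\right)\right)} = \frac{1}{-46374 - 29101} = \frac{1}{-75475} = - \frac{1}{75475}$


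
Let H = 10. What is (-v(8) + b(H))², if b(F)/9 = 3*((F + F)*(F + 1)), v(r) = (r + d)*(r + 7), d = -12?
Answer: 36000000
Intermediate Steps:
v(r) = (-12 + r)*(7 + r) (v(r) = (r - 12)*(r + 7) = (-12 + r)*(7 + r))
b(F) = 54*F*(1 + F) (b(F) = 9*(3*((F + F)*(F + 1))) = 9*(3*((2*F)*(1 + F))) = 9*(3*(2*F*(1 + F))) = 9*(6*F*(1 + F)) = 54*F*(1 + F))
(-v(8) + b(H))² = (-(-84 + 8² - 5*8) + 54*10*(1 + 10))² = (-(-84 + 64 - 40) + 54*10*11)² = (-1*(-60) + 5940)² = (60 + 5940)² = 6000² = 36000000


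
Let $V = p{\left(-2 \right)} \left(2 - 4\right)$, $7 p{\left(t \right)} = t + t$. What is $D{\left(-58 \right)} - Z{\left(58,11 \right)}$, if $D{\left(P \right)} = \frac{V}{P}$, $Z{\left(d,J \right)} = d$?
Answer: $- \frac{11778}{203} \approx -58.02$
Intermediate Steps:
$p{\left(t \right)} = \frac{2 t}{7}$ ($p{\left(t \right)} = \frac{t + t}{7} = \frac{2 t}{7}$)
$V = \frac{8}{7}$ ($V = \frac{2}{7} \left(-2\right) \left(2 - 4\right) = \left(- \frac{4}{7}\right) \left(-2\right) = \frac{8}{7} \approx 1.1429$)
$D{\left(P \right)} = \frac{8}{7 P}$
$D{\left(-58 \right)} - Z{\left(58,11 \right)} = \frac{8}{7 \left(-58\right)} - 58 = \frac{8}{7} \left(- \frac{1}{58}\right) - 58 = - \frac{4}{203} - 58 = - \frac{11778}{203}$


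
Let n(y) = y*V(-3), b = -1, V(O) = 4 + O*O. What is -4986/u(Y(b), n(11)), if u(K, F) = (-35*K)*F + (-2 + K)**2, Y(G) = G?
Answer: -2493/2507 ≈ -0.99442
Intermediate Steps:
V(O) = 4 + O**2
n(y) = 13*y (n(y) = y*(4 + (-3)**2) = y*(4 + 9) = y*13 = 13*y)
u(K, F) = (-2 + K)**2 - 35*F*K (u(K, F) = -35*F*K + (-2 + K)**2 = (-2 + K)**2 - 35*F*K)
-4986/u(Y(b), n(11)) = -4986/((-2 - 1)**2 - 35*13*11*(-1)) = -4986/((-3)**2 - 35*143*(-1)) = -4986/(9 + 5005) = -4986/5014 = -4986*1/5014 = -2493/2507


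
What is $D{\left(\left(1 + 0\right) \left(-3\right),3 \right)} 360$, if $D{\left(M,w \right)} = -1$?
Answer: $-360$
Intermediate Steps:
$D{\left(\left(1 + 0\right) \left(-3\right),3 \right)} 360 = \left(-1\right) 360 = -360$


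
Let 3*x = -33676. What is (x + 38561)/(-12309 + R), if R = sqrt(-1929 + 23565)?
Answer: -336474721/151489845 - 164014*sqrt(601)/151489845 ≈ -2.2476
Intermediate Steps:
x = -33676/3 (x = (1/3)*(-33676) = -33676/3 ≈ -11225.)
R = 6*sqrt(601) (R = sqrt(21636) = 6*sqrt(601) ≈ 147.09)
(x + 38561)/(-12309 + R) = (-33676/3 + 38561)/(-12309 + 6*sqrt(601)) = 82007/(3*(-12309 + 6*sqrt(601)))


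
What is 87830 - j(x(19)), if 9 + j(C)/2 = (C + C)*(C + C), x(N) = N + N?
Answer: 76296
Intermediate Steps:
x(N) = 2*N
j(C) = -18 + 8*C**2 (j(C) = -18 + 2*((C + C)*(C + C)) = -18 + 2*((2*C)*(2*C)) = -18 + 2*(4*C**2) = -18 + 8*C**2)
87830 - j(x(19)) = 87830 - (-18 + 8*(2*19)**2) = 87830 - (-18 + 8*38**2) = 87830 - (-18 + 8*1444) = 87830 - (-18 + 11552) = 87830 - 1*11534 = 87830 - 11534 = 76296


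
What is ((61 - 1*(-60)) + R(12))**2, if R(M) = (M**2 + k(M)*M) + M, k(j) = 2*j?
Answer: 319225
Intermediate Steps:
R(M) = M + 3*M**2 (R(M) = (M**2 + (2*M)*M) + M = (M**2 + 2*M**2) + M = 3*M**2 + M = M + 3*M**2)
((61 - 1*(-60)) + R(12))**2 = ((61 - 1*(-60)) + 12*(1 + 3*12))**2 = ((61 + 60) + 12*(1 + 36))**2 = (121 + 12*37)**2 = (121 + 444)**2 = 565**2 = 319225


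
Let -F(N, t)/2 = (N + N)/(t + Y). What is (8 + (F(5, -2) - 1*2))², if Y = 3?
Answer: 196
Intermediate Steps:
F(N, t) = -4*N/(3 + t) (F(N, t) = -2*(N + N)/(t + 3) = -2*2*N/(3 + t) = -4*N/(3 + t))
(8 + (F(5, -2) - 1*2))² = (8 + (-4*5/(3 - 2) - 1*2))² = (8 + (-4*5/1 - 2))² = (8 + (-4*5*1 - 2))² = (8 + (-20 - 2))² = (8 - 22)² = (-14)² = 196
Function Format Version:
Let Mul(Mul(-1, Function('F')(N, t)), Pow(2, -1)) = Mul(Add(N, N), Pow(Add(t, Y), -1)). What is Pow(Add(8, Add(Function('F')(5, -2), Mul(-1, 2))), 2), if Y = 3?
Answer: 196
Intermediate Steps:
Function('F')(N, t) = Mul(-4, N, Pow(Add(3, t), -1)) (Function('F')(N, t) = Mul(-2, Mul(Add(N, N), Pow(Add(t, 3), -1))) = Mul(-2, Mul(Mul(2, N), Pow(Add(3, t), -1))) = Mul(-2, Mul(2, N, Pow(Add(3, t), -1))) = Mul(-4, N, Pow(Add(3, t), -1)))
Pow(Add(8, Add(Function('F')(5, -2), Mul(-1, 2))), 2) = Pow(Add(8, Add(Mul(-4, 5, Pow(Add(3, -2), -1)), Mul(-1, 2))), 2) = Pow(Add(8, Add(Mul(-4, 5, Pow(1, -1)), -2)), 2) = Pow(Add(8, Add(Mul(-4, 5, 1), -2)), 2) = Pow(Add(8, Add(-20, -2)), 2) = Pow(Add(8, -22), 2) = Pow(-14, 2) = 196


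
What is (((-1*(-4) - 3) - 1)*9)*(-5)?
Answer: 0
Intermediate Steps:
(((-1*(-4) - 3) - 1)*9)*(-5) = (((4 - 3) - 1)*9)*(-5) = ((1 - 1)*9)*(-5) = (0*9)*(-5) = 0*(-5) = 0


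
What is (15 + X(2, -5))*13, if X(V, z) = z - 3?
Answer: 91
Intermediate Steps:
X(V, z) = -3 + z
(15 + X(2, -5))*13 = (15 + (-3 - 5))*13 = (15 - 8)*13 = 7*13 = 91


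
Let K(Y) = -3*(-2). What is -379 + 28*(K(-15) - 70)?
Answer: -2171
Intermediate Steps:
K(Y) = 6
-379 + 28*(K(-15) - 70) = -379 + 28*(6 - 70) = -379 + 28*(-64) = -379 - 1792 = -2171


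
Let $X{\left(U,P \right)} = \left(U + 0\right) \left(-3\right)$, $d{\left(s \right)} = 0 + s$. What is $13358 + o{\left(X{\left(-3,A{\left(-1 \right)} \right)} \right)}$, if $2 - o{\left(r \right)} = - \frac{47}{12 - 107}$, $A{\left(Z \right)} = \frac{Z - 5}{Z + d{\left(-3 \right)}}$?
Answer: $\frac{1269153}{95} \approx 13360.0$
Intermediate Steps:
$d{\left(s \right)} = s$
$A{\left(Z \right)} = \frac{-5 + Z}{-3 + Z}$ ($A{\left(Z \right)} = \frac{Z - 5}{Z - 3} = \frac{-5 + Z}{-3 + Z}$)
$X{\left(U,P \right)} = - 3 U$ ($X{\left(U,P \right)} = U \left(-3\right) = - 3 U$)
$o{\left(r \right)} = \frac{143}{95}$ ($o{\left(r \right)} = 2 - - \frac{47}{12 - 107} = 2 - - \frac{47}{-95} = 2 - \left(-47\right) \left(- \frac{1}{95}\right) = 2 - \frac{47}{95} = \frac{143}{95}$)
$13358 + o{\left(X{\left(-3,A{\left(-1 \right)} \right)} \right)} = 13358 + \frac{143}{95} = \frac{1269153}{95}$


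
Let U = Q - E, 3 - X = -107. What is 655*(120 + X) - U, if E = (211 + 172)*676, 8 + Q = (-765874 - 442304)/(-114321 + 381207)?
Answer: 6072702203/14827 ≈ 4.0957e+5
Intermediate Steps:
X = 110 (X = 3 - 1*(-107) = 3 + 107 = 110)
Q = -185737/14827 (Q = -8 + (-765874 - 442304)/(-114321 + 381207) = -8 - 1208178/266886 = -8 - 1208178*1/266886 = -8 - 67121/14827 = -185737/14827 ≈ -12.527)
E = 258908 (E = 383*676 = 258908)
U = -3839014653/14827 (U = -185737/14827 - 1*258908 = -185737/14827 - 258908 = -3839014653/14827 ≈ -2.5892e+5)
655*(120 + X) - U = 655*(120 + 110) - 1*(-3839014653/14827) = 655*230 + 3839014653/14827 = 150650 + 3839014653/14827 = 6072702203/14827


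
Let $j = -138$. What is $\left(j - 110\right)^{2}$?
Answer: $61504$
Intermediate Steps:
$\left(j - 110\right)^{2} = \left(-138 - 110\right)^{2} = \left(-248\right)^{2} = 61504$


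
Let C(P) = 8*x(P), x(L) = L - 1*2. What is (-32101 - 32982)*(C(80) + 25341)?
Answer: -1689880095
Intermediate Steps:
x(L) = -2 + L (x(L) = L - 2 = -2 + L)
C(P) = -16 + 8*P (C(P) = 8*(-2 + P) = -16 + 8*P)
(-32101 - 32982)*(C(80) + 25341) = (-32101 - 32982)*((-16 + 8*80) + 25341) = -65083*((-16 + 640) + 25341) = -65083*(624 + 25341) = -65083*25965 = -1689880095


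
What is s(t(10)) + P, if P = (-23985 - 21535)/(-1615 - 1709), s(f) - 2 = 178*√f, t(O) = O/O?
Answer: 160960/831 ≈ 193.69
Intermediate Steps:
t(O) = 1
s(f) = 2 + 178*√f
P = 11380/831 (P = -45520/(-3324) = -45520*(-1/3324) = 11380/831 ≈ 13.694)
s(t(10)) + P = (2 + 178*√1) + 11380/831 = (2 + 178*1) + 11380/831 = (2 + 178) + 11380/831 = 180 + 11380/831 = 160960/831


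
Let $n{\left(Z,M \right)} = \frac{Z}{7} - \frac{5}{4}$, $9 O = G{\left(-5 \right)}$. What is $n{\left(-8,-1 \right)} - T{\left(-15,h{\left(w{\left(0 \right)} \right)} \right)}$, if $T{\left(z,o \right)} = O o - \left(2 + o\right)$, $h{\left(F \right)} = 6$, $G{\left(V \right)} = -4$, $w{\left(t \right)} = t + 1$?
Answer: $\frac{695}{84} \approx 8.2738$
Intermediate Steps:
$w{\left(t \right)} = 1 + t$
$O = - \frac{4}{9}$ ($O = \frac{1}{9} \left(-4\right) = - \frac{4}{9} \approx -0.44444$)
$n{\left(Z,M \right)} = - \frac{5}{4} + \frac{Z}{7}$ ($n{\left(Z,M \right)} = Z \frac{1}{7} - \frac{5}{4} = \frac{Z}{7} - \frac{5}{4} = - \frac{5}{4} + \frac{Z}{7}$)
$T{\left(z,o \right)} = -2 - \frac{13 o}{9}$ ($T{\left(z,o \right)} = - \frac{4 o}{9} - \left(2 + o\right) = -2 - \frac{13 o}{9}$)
$n{\left(-8,-1 \right)} - T{\left(-15,h{\left(w{\left(0 \right)} \right)} \right)} = \left(- \frac{5}{4} + \frac{1}{7} \left(-8\right)\right) - \left(-2 - \frac{26}{3}\right) = \left(- \frac{5}{4} - \frac{8}{7}\right) - \left(-2 - \frac{26}{3}\right) = - \frac{67}{28} - - \frac{32}{3} = - \frac{67}{28} + \frac{32}{3} = \frac{695}{84}$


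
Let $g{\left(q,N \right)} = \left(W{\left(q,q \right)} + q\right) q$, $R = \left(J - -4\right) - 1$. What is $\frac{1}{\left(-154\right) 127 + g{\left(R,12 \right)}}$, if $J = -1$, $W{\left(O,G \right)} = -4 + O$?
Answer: $- \frac{1}{19558} \approx -5.113 \cdot 10^{-5}$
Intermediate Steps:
$R = 2$ ($R = \left(-1 - -4\right) - 1 = \left(-1 + 4\right) - 1 = 3 - 1 = 2$)
$g{\left(q,N \right)} = q \left(-4 + 2 q\right)$ ($g{\left(q,N \right)} = \left(\left(-4 + q\right) + q\right) q = \left(-4 + 2 q\right) q = q \left(-4 + 2 q\right)$)
$\frac{1}{\left(-154\right) 127 + g{\left(R,12 \right)}} = \frac{1}{\left(-154\right) 127 + 2 \cdot 2 \left(-2 + 2\right)} = \frac{1}{-19558 + 2 \cdot 2 \cdot 0} = \frac{1}{-19558 + 0} = \frac{1}{-19558} = - \frac{1}{19558}$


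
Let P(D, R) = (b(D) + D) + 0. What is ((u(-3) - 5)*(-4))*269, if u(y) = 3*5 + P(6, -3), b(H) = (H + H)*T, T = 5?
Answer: -81776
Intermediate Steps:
b(H) = 10*H (b(H) = (H + H)*5 = (2*H)*5 = 10*H)
P(D, R) = 11*D (P(D, R) = (10*D + D) + 0 = 11*D + 0 = 11*D)
u(y) = 81 (u(y) = 3*5 + 11*6 = 15 + 66 = 81)
((u(-3) - 5)*(-4))*269 = ((81 - 5)*(-4))*269 = (76*(-4))*269 = -304*269 = -81776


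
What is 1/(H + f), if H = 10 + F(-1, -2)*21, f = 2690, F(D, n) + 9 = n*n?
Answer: 1/2595 ≈ 0.00038536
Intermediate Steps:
F(D, n) = -9 + n**2 (F(D, n) = -9 + n*n = -9 + n**2)
H = -95 (H = 10 + (-9 + (-2)**2)*21 = 10 + (-9 + 4)*21 = 10 - 5*21 = 10 - 105 = -95)
1/(H + f) = 1/(-95 + 2690) = 1/2595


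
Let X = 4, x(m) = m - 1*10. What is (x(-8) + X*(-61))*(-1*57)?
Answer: 14934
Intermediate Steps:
x(m) = -10 + m (x(m) = m - 10 = -10 + m)
(x(-8) + X*(-61))*(-1*57) = ((-10 - 8) + 4*(-61))*(-1*57) = (-18 - 244)*(-57) = -262*(-57) = 14934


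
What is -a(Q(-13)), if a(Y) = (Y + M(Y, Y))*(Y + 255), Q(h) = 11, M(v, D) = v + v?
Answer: -8778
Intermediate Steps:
M(v, D) = 2*v
a(Y) = 3*Y*(255 + Y) (a(Y) = (Y + 2*Y)*(Y + 255) = (3*Y)*(255 + Y) = 3*Y*(255 + Y))
-a(Q(-13)) = -3*11*(255 + 11) = -3*11*266 = -1*8778 = -8778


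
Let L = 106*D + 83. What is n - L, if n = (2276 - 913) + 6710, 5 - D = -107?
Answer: -3882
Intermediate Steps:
D = 112 (D = 5 - 1*(-107) = 5 + 107 = 112)
L = 11955 (L = 106*112 + 83 = 11872 + 83 = 11955)
n = 8073 (n = 1363 + 6710 = 8073)
n - L = 8073 - 1*11955 = 8073 - 11955 = -3882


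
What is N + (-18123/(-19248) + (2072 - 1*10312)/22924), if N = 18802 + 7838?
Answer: 979576761451/36770096 ≈ 26641.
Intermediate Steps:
N = 26640
N + (-18123/(-19248) + (2072 - 1*10312)/22924) = 26640 + (-18123/(-19248) + (2072 - 1*10312)/22924) = 26640 + (-18123*(-1/19248) + (2072 - 10312)*(1/22924)) = 26640 + (6041/6416 - 8240*1/22924) = 26640 + (6041/6416 - 2060/5731) = 26640 + 21404011/36770096 = 979576761451/36770096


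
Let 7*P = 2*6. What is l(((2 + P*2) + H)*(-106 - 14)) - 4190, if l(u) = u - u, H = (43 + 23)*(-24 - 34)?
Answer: -4190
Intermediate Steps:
P = 12/7 (P = (2*6)/7 = (⅐)*12 = 12/7 ≈ 1.7143)
H = -3828 (H = 66*(-58) = -3828)
l(u) = 0
l(((2 + P*2) + H)*(-106 - 14)) - 4190 = 0 - 4190 = -4190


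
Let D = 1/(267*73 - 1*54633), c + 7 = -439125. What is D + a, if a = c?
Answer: -15431976745/35142 ≈ -4.3913e+5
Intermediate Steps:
c = -439132 (c = -7 - 439125 = -439132)
a = -439132
D = -1/35142 (D = 1/(19491 - 54633) = 1/(-35142) = -1/35142 ≈ -2.8456e-5)
D + a = -1/35142 - 439132 = -15431976745/35142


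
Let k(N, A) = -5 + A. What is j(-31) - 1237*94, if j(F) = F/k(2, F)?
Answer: -4185977/36 ≈ -1.1628e+5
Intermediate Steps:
j(F) = F/(-5 + F)
j(-31) - 1237*94 = -31/(-5 - 31) - 1237*94 = -31/(-36) - 116278 = -31*(-1/36) - 116278 = 31/36 - 116278 = -4185977/36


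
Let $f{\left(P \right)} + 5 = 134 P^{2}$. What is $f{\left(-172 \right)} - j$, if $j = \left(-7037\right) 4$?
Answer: $3992399$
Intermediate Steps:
$f{\left(P \right)} = -5 + 134 P^{2}$
$j = -28148$
$f{\left(-172 \right)} - j = \left(-5 + 134 \left(-172\right)^{2}\right) - -28148 = \left(-5 + 134 \cdot 29584\right) + 28148 = \left(-5 + 3964256\right) + 28148 = 3964251 + 28148 = 3992399$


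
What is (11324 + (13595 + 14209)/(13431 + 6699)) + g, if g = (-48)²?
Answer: 45726574/3355 ≈ 13629.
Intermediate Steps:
g = 2304
(11324 + (13595 + 14209)/(13431 + 6699)) + g = (11324 + (13595 + 14209)/(13431 + 6699)) + 2304 = (11324 + 27804/20130) + 2304 = (11324 + 27804*(1/20130)) + 2304 = (11324 + 4634/3355) + 2304 = 37996654/3355 + 2304 = 45726574/3355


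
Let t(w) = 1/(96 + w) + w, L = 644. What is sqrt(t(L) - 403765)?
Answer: I*sqrt(55187264715)/370 ≈ 634.92*I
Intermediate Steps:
t(w) = w + 1/(96 + w)
sqrt(t(L) - 403765) = sqrt((1 + 644**2 + 96*644)/(96 + 644) - 403765) = sqrt((1 + 414736 + 61824)/740 - 403765) = sqrt((1/740)*476561 - 403765) = sqrt(476561/740 - 403765) = sqrt(-298309539/740) = I*sqrt(55187264715)/370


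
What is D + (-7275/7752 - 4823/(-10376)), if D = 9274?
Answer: 7769935339/837862 ≈ 9273.5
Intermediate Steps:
D + (-7275/7752 - 4823/(-10376)) = 9274 + (-7275/7752 - 4823/(-10376)) = 9274 + (-7275*1/7752 - 4823*(-1/10376)) = 9274 + (-2425/2584 + 4823/10376) = 9274 - 396849/837862 = 7769935339/837862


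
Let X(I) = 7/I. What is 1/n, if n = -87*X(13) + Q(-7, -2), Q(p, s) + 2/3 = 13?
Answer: -39/1346 ≈ -0.028975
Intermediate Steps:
Q(p, s) = 37/3 (Q(p, s) = -2/3 + 13 = 37/3)
n = -1346/39 (n = -609/13 + 37/3 = -1346/39 ≈ -34.513)
1/n = 1/(-1346/39) = -39/1346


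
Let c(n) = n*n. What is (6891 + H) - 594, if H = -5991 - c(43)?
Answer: -1543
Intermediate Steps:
c(n) = n²
H = -7840 (H = -5991 - 1*43² = -5991 - 1*1849 = -5991 - 1849 = -7840)
(6891 + H) - 594 = (6891 - 7840) - 594 = -949 - 594 = -1543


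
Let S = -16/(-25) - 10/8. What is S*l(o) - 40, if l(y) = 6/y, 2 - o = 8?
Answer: -3939/100 ≈ -39.390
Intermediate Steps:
o = -6 (o = 2 - 1*8 = 2 - 8 = -6)
S = -61/100 (S = -16*(-1/25) - 10*⅛ = 16/25 - 5/4 = -61/100 ≈ -0.61000)
S*l(o) - 40 = -183/(50*(-6)) - 40 = -183*(-1)/(50*6) - 40 = -61/100*(-1) - 40 = 61/100 - 40 = -3939/100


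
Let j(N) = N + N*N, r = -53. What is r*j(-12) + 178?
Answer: -6818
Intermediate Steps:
j(N) = N + N²
r*j(-12) + 178 = -(-636)*(1 - 12) + 178 = -(-636)*(-11) + 178 = -53*132 + 178 = -6996 + 178 = -6818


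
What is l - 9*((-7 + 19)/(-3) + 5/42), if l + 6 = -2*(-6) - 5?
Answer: 503/14 ≈ 35.929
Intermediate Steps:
l = 1 (l = -6 + (-2*(-6) - 5) = -6 + (12 - 5) = -6 + 7 = 1)
l - 9*((-7 + 19)/(-3) + 5/42) = 1 - 9*((-7 + 19)/(-3) + 5/42) = 1 - 9*(12*(-⅓) + 5*(1/42)) = 1 - 9*(-4 + 5/42) = 1 - 9*(-163/42) = 1 + 489/14 = 503/14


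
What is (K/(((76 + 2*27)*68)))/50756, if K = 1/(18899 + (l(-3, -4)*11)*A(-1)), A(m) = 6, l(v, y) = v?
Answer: 1/8390821531040 ≈ 1.1918e-13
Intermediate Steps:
K = 1/18701 (K = 1/(18899 - 3*11*6) = 1/(18899 - 33*6) = 1/(18899 - 198) = 1/18701 ≈ 5.3473e-5)
(K/(((76 + 2*27)*68)))/50756 = (1/(18701*(((76 + 2*27)*68))))/50756 = (1/(18701*(((76 + 54)*68))))*(1/50756) = (1/(18701*((130*68))))*(1/50756) = ((1/18701)/8840)*(1/50756) = ((1/18701)*(1/8840))*(1/50756) = (1/165316840)*(1/50756) = 1/8390821531040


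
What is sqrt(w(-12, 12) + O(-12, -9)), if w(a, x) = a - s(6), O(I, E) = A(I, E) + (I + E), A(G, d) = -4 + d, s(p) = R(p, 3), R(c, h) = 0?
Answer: I*sqrt(46) ≈ 6.7823*I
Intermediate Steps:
s(p) = 0
O(I, E) = -4 + I + 2*E (O(I, E) = (-4 + E) + (I + E) = (-4 + E) + (E + I) = -4 + I + 2*E)
w(a, x) = a (w(a, x) = a - 1*0 = a + 0 = a)
sqrt(w(-12, 12) + O(-12, -9)) = sqrt(-12 + (-4 - 12 + 2*(-9))) = sqrt(-12 + (-4 - 12 - 18)) = sqrt(-12 - 34) = sqrt(-46) = I*sqrt(46)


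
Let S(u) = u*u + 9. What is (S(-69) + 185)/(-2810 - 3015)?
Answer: -991/1165 ≈ -0.85064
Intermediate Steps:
S(u) = 9 + u**2 (S(u) = u**2 + 9 = 9 + u**2)
(S(-69) + 185)/(-2810 - 3015) = ((9 + (-69)**2) + 185)/(-2810 - 3015) = ((9 + 4761) + 185)/(-5825) = (4770 + 185)*(-1/5825) = 4955*(-1/5825) = -991/1165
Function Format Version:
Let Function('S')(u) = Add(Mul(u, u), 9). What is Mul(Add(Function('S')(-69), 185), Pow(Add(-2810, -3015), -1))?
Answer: Rational(-991, 1165) ≈ -0.85064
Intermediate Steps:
Function('S')(u) = Add(9, Pow(u, 2)) (Function('S')(u) = Add(Pow(u, 2), 9) = Add(9, Pow(u, 2)))
Mul(Add(Function('S')(-69), 185), Pow(Add(-2810, -3015), -1)) = Mul(Add(Add(9, Pow(-69, 2)), 185), Pow(Add(-2810, -3015), -1)) = Mul(Add(Add(9, 4761), 185), Pow(-5825, -1)) = Mul(Add(4770, 185), Rational(-1, 5825)) = Mul(4955, Rational(-1, 5825)) = Rational(-991, 1165)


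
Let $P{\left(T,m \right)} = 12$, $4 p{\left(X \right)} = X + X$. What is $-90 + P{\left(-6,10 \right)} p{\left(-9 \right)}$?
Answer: $-144$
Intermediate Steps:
$p{\left(X \right)} = \frac{X}{2}$ ($p{\left(X \right)} = \frac{X + X}{4} = \frac{2 X}{4} = \frac{X}{2}$)
$-90 + P{\left(-6,10 \right)} p{\left(-9 \right)} = -90 + 12 \cdot \frac{1}{2} \left(-9\right) = -90 + 12 \left(- \frac{9}{2}\right) = -90 - 54 = -144$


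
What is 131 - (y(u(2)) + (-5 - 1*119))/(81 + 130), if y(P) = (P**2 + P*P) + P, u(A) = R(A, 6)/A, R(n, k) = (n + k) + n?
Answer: 27710/211 ≈ 131.33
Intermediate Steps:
R(n, k) = k + 2*n (R(n, k) = (k + n) + n = k + 2*n)
u(A) = (6 + 2*A)/A
y(P) = P + 2*P**2 (y(P) = (P**2 + P**2) + P = 2*P**2 + P = P + 2*P**2)
131 - (y(u(2)) + (-5 - 1*119))/(81 + 130) = 131 - ((2 + 6/2)*(1 + 2*(2 + 6/2)) + (-5 - 1*119))/(81 + 130) = 131 - ((2 + 6*(1/2))*(1 + 2*(2 + 6*(1/2))) + (-5 - 119))/211 = 131 - ((2 + 3)*(1 + 2*(2 + 3)) - 124)/211 = 131 - (5*(1 + 2*5) - 124)/211 = 131 - (5*(1 + 10) - 124)/211 = 131 - (5*11 - 124)/211 = 131 - (55 - 124)/211 = 131 - (-69)/211 = 131 - 1*(-69/211) = 131 + 69/211 = 27710/211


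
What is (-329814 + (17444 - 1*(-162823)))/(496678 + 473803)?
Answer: -149547/970481 ≈ -0.15410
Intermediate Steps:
(-329814 + (17444 - 1*(-162823)))/(496678 + 473803) = (-329814 + (17444 + 162823))/970481 = (-329814 + 180267)*(1/970481) = -149547*1/970481 = -149547/970481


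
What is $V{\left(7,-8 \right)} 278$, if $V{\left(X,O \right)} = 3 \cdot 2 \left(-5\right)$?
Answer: $-8340$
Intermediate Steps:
$V{\left(X,O \right)} = -30$ ($V{\left(X,O \right)} = 6 \left(-5\right) = -30$)
$V{\left(7,-8 \right)} 278 = \left(-30\right) 278 = -8340$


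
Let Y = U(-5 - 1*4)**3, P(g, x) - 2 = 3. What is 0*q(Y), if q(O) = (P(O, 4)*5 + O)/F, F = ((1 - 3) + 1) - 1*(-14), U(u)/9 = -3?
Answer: 0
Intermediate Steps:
P(g, x) = 5 (P(g, x) = 2 + 3 = 5)
U(u) = -27 (U(u) = 9*(-3) = -27)
Y = -19683 (Y = (-27)**3 = -19683)
F = 13 (F = (-2 + 1) + 14 = -1 + 14 = 13)
q(O) = 25/13 + O/13 (q(O) = (5*5 + O)/13 = (25 + O)*(1/13) = 25/13 + O/13)
0*q(Y) = 0*(25/13 + (1/13)*(-19683)) = 0*(25/13 - 19683/13) = 0*(-19658/13) = 0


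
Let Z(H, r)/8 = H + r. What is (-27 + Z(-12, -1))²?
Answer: 17161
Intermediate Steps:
Z(H, r) = 8*H + 8*r (Z(H, r) = 8*(H + r) = 8*H + 8*r)
(-27 + Z(-12, -1))² = (-27 + (8*(-12) + 8*(-1)))² = (-27 + (-96 - 8))² = (-27 - 104)² = (-131)² = 17161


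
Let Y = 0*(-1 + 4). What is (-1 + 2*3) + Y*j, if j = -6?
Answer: 5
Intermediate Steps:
Y = 0 (Y = 0*3 = 0)
(-1 + 2*3) + Y*j = (-1 + 2*3) + 0*(-6) = (-1 + 6) + 0 = 5 + 0 = 5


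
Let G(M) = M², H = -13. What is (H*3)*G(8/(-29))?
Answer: -2496/841 ≈ -2.9679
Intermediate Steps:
(H*3)*G(8/(-29)) = (-13*3)*(8/(-29))² = -39*(8*(-1/29))² = -39*(-8/29)² = -39*64/841 = -2496/841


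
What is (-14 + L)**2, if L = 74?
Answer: 3600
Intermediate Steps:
(-14 + L)**2 = (-14 + 74)**2 = 60**2 = 3600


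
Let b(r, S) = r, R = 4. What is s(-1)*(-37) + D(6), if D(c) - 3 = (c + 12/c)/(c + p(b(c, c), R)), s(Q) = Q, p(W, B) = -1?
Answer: 208/5 ≈ 41.600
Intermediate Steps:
D(c) = 3 + (c + 12/c)/(-1 + c) (D(c) = 3 + (c + 12/c)/(c - 1) = 3 + (c + 12/c)/(-1 + c))
s(-1)*(-37) + D(6) = -1*(-37) + (12 - 3*6 + 4*6²)/(6*(-1 + 6)) = 37 + (⅙)*(12 - 18 + 4*36)/5 = 37 + (⅙)*(⅕)*(12 - 18 + 144) = 37 + (⅙)*(⅕)*138 = 37 + 23/5 = 208/5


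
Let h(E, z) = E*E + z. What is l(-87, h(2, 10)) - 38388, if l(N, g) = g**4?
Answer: 28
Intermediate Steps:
h(E, z) = z + E**2 (h(E, z) = E**2 + z = z + E**2)
l(-87, h(2, 10)) - 38388 = (10 + 2**2)**4 - 38388 = (10 + 4)**4 - 38388 = 14**4 - 38388 = 38416 - 38388 = 28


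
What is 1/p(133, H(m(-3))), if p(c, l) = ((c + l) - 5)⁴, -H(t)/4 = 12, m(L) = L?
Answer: 1/40960000 ≈ 2.4414e-8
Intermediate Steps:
H(t) = -48 (H(t) = -4*12 = -48)
p(c, l) = (-5 + c + l)⁴
1/p(133, H(m(-3))) = 1/((-5 + 133 - 48)⁴) = 1/(80⁴) = 1/40960000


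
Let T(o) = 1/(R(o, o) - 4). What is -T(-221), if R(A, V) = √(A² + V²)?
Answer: -2/48833 - 221*√2/97666 ≈ -0.0032411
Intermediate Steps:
T(o) = 1/(-4 + √2*√(o²)) (T(o) = 1/(√(o² + o²) - 4) = 1/(√(2*o²) - 4) = 1/(√2*√(o²) - 4) = 1/(-4 + √2*√(o²)))
-T(-221) = -1/(-4 + √2*√((-221)²)) = -1/(-4 + √2*√48841) = -1/(-4 + √2*221) = -1/(-4 + 221*√2)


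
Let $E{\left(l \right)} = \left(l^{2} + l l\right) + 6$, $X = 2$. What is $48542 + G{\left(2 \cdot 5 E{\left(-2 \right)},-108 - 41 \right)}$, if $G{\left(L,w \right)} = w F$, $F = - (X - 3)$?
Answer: $48393$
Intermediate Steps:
$F = 1$ ($F = - (2 - 3) = \left(-1\right) \left(-1\right) = 1$)
$E{\left(l \right)} = 6 + 2 l^{2}$ ($E{\left(l \right)} = \left(l^{2} + l^{2}\right) + 6 = 2 l^{2} + 6 = 6 + 2 l^{2}$)
$G{\left(L,w \right)} = w$ ($G{\left(L,w \right)} = w 1 = w$)
$48542 + G{\left(2 \cdot 5 E{\left(-2 \right)},-108 - 41 \right)} = 48542 - 149 = 48393$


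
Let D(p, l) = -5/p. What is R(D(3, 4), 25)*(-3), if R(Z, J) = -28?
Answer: 84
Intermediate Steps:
R(D(3, 4), 25)*(-3) = -28*(-3) = 84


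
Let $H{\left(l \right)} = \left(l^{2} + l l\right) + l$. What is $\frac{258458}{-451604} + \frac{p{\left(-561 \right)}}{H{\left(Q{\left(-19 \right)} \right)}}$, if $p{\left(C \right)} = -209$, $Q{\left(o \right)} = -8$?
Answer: $- \frac{31350049}{13548120} \approx -2.314$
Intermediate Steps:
$H{\left(l \right)} = l + 2 l^{2}$ ($H{\left(l \right)} = \left(l^{2} + l^{2}\right) + l = 2 l^{2} + l = l + 2 l^{2}$)
$\frac{258458}{-451604} + \frac{p{\left(-561 \right)}}{H{\left(Q{\left(-19 \right)} \right)}} = \frac{258458}{-451604} - \frac{209}{\left(-8\right) \left(1 + 2 \left(-8\right)\right)} = 258458 \left(- \frac{1}{451604}\right) - \frac{209}{\left(-8\right) \left(1 - 16\right)} = - \frac{129229}{225802} - \frac{209}{\left(-8\right) \left(-15\right)} = - \frac{129229}{225802} - \frac{209}{120} = - \frac{31350049}{13548120}$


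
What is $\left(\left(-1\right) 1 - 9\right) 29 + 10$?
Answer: $-280$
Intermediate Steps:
$\left(\left(-1\right) 1 - 9\right) 29 + 10 = \left(-1 - 9\right) 29 + 10 = \left(-10\right) 29 + 10 = -290 + 10 = -280$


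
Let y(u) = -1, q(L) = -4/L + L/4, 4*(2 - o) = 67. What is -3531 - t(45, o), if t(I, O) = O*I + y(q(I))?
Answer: -11465/4 ≈ -2866.3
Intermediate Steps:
o = -59/4 (o = 2 - ¼*67 = 2 - 67/4 = -59/4 ≈ -14.750)
q(L) = -4/L + L/4 (q(L) = -4/L + L*(¼) = -4/L + L/4)
t(I, O) = -1 + I*O (t(I, O) = O*I - 1 = I*O - 1 = -1 + I*O)
-3531 - t(45, o) = -3531 - (-1 + 45*(-59/4)) = -3531 - (-1 - 2655/4) = -3531 - 1*(-2659/4) = -3531 + 2659/4 = -11465/4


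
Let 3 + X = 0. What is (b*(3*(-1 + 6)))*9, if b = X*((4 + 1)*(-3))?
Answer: 6075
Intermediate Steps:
X = -3 (X = -3 + 0 = -3)
b = 45 (b = -3*(4 + 1)*(-3) = -15*(-3) = -3*(-15) = 45)
(b*(3*(-1 + 6)))*9 = (45*(3*(-1 + 6)))*9 = (45*(3*5))*9 = (45*15)*9 = 675*9 = 6075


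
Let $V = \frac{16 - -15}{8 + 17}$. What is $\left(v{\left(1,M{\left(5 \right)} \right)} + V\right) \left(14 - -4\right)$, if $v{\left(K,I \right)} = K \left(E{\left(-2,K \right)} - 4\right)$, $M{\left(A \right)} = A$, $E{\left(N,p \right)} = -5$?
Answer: $- \frac{3492}{25} \approx -139.68$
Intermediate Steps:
$v{\left(K,I \right)} = - 9 K$ ($v{\left(K,I \right)} = K \left(-5 - 4\right) = K \left(-9\right) = - 9 K$)
$V = \frac{31}{25}$ ($V = \frac{16 + 15}{25} = 31 \cdot \frac{1}{25} = \frac{31}{25} \approx 1.24$)
$\left(v{\left(1,M{\left(5 \right)} \right)} + V\right) \left(14 - -4\right) = \left(\left(-9\right) 1 + \frac{31}{25}\right) \left(14 - -4\right) = \left(-9 + \frac{31}{25}\right) \left(14 + 4\right) = \left(- \frac{194}{25}\right) 18 = - \frac{3492}{25}$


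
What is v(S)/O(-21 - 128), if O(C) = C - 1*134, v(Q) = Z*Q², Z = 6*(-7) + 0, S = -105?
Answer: 463050/283 ≈ 1636.2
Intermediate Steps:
Z = -42 (Z = -42 + 0 = -42)
v(Q) = -42*Q²
O(C) = -134 + C (O(C) = C - 134 = -134 + C)
v(S)/O(-21 - 128) = (-42*(-105)²)/(-134 + (-21 - 128)) = (-42*11025)/(-134 - 149) = -463050/(-283) = -463050*(-1/283) = 463050/283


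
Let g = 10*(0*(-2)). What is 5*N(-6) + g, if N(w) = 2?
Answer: 10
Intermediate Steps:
g = 0 (g = 10*0 = 0)
5*N(-6) + g = 5*2 + 0 = 10 + 0 = 10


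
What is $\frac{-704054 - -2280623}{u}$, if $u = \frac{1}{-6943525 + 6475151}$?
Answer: $-738423928806$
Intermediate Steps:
$u = - \frac{1}{468374}$ ($u = \frac{1}{-468374} = - \frac{1}{468374} \approx -2.135 \cdot 10^{-6}$)
$\frac{-704054 - -2280623}{u} = \frac{-704054 - -2280623}{- \frac{1}{468374}} = \left(-704054 + 2280623\right) \left(-468374\right) = 1576569 \left(-468374\right) = -738423928806$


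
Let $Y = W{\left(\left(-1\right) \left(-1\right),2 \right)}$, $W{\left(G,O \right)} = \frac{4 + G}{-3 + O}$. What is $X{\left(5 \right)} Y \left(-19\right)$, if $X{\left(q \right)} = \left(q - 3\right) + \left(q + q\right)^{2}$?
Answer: $9690$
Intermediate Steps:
$W{\left(G,O \right)} = \frac{4 + G}{-3 + O}$
$Y = -5$ ($Y = \frac{4 - -1}{-3 + 2} = \frac{4 + 1}{-1} = \left(-1\right) 5 = -5$)
$X{\left(q \right)} = -3 + q + 4 q^{2}$ ($X{\left(q \right)} = \left(-3 + q\right) + \left(2 q\right)^{2} = \left(-3 + q\right) + 4 q^{2} = -3 + q + 4 q^{2}$)
$X{\left(5 \right)} Y \left(-19\right) = \left(-3 + 5 + 4 \cdot 5^{2}\right) \left(-5\right) \left(-19\right) = \left(-3 + 5 + 4 \cdot 25\right) \left(-5\right) \left(-19\right) = \left(-3 + 5 + 100\right) \left(-5\right) \left(-19\right) = 102 \left(-5\right) \left(-19\right) = \left(-510\right) \left(-19\right) = 9690$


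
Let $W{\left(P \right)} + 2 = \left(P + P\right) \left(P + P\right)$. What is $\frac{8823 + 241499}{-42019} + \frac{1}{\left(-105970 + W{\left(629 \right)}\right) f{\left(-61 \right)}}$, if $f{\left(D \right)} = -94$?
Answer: $- \frac{34744605528675}{5832222409312} \approx -5.9574$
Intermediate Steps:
$W{\left(P \right)} = -2 + 4 P^{2}$ ($W{\left(P \right)} = -2 + \left(P + P\right) \left(P + P\right) = -2 + 2 P 2 P = -2 + 4 P^{2}$)
$\frac{8823 + 241499}{-42019} + \frac{1}{\left(-105970 + W{\left(629 \right)}\right) f{\left(-61 \right)}} = \frac{8823 + 241499}{-42019} + \frac{1}{\left(-105970 - \left(2 - 4 \cdot 629^{2}\right)\right) \left(-94\right)} = 250322 \left(- \frac{1}{42019}\right) + \frac{1}{-105970 + \left(-2 + 4 \cdot 395641\right)} \left(- \frac{1}{94}\right) = - \frac{250322}{42019} + \frac{1}{-105970 + \left(-2 + 1582564\right)} \left(- \frac{1}{94}\right) = - \frac{250322}{42019} + \frac{1}{-105970 + 1582562} \left(- \frac{1}{94}\right) = - \frac{250322}{42019} + \frac{1}{1476592} \left(- \frac{1}{94}\right) = - \frac{250322}{42019} - \frac{1}{138799648} = - \frac{34744605528675}{5832222409312}$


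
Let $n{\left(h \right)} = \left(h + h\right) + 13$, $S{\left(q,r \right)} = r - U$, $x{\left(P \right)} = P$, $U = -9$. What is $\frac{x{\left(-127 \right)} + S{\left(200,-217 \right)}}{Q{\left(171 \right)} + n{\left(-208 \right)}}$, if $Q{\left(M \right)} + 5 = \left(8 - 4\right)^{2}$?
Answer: $\frac{335}{392} \approx 0.85459$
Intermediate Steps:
$S{\left(q,r \right)} = 9 + r$ ($S{\left(q,r \right)} = r - -9 = r + 9 = 9 + r$)
$Q{\left(M \right)} = 11$ ($Q{\left(M \right)} = -5 + \left(8 - 4\right)^{2} = -5 + 4^{2} = -5 + 16 = 11$)
$n{\left(h \right)} = 13 + 2 h$ ($n{\left(h \right)} = 2 h + 13 = 13 + 2 h$)
$\frac{x{\left(-127 \right)} + S{\left(200,-217 \right)}}{Q{\left(171 \right)} + n{\left(-208 \right)}} = \frac{-127 + \left(9 - 217\right)}{11 + \left(13 + 2 \left(-208\right)\right)} = \frac{-127 - 208}{11 + \left(13 - 416\right)} = - \frac{335}{11 - 403} = - \frac{335}{-392} = \left(-335\right) \left(- \frac{1}{392}\right) = \frac{335}{392}$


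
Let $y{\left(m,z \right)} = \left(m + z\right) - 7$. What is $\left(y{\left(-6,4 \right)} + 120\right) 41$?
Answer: $4551$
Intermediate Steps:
$y{\left(m,z \right)} = -7 + m + z$
$\left(y{\left(-6,4 \right)} + 120\right) 41 = \left(\left(-7 - 6 + 4\right) + 120\right) 41 = \left(-9 + 120\right) 41 = 111 \cdot 41 = 4551$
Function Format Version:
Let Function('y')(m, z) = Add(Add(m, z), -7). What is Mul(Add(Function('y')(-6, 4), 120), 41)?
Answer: 4551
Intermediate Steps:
Function('y')(m, z) = Add(-7, m, z)
Mul(Add(Function('y')(-6, 4), 120), 41) = Mul(Add(Add(-7, -6, 4), 120), 41) = Mul(Add(-9, 120), 41) = Mul(111, 41) = 4551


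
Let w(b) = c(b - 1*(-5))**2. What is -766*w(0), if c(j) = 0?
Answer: 0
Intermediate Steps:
w(b) = 0 (w(b) = 0**2 = 0)
-766*w(0) = -766*0 = 0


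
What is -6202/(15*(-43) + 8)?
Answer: 886/91 ≈ 9.7363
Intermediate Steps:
-6202/(15*(-43) + 8) = -6202/(-645 + 8) = -6202/(-637) = -6202*(-1/637) = 886/91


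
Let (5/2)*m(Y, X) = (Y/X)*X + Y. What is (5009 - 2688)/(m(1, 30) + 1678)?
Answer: 11605/8394 ≈ 1.3825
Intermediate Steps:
m(Y, X) = 4*Y/5 (m(Y, X) = 2*((Y/X)*X + Y)/5 = 2*(Y + Y)/5 = 2*(2*Y)/5 = 4*Y/5)
(5009 - 2688)/(m(1, 30) + 1678) = (5009 - 2688)/((⅘)*1 + 1678) = 2321/(⅘ + 1678) = 2321/(8394/5) = 2321*(5/8394) = 11605/8394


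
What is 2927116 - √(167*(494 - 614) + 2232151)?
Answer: 2927116 - √2212111 ≈ 2.9256e+6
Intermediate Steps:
2927116 - √(167*(494 - 614) + 2232151) = 2927116 - √(167*(-120) + 2232151) = 2927116 - √(-20040 + 2232151) = 2927116 - √2212111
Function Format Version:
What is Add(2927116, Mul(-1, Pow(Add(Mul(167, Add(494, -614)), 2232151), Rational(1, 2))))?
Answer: Add(2927116, Mul(-1, Pow(2212111, Rational(1, 2)))) ≈ 2.9256e+6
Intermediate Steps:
Add(2927116, Mul(-1, Pow(Add(Mul(167, Add(494, -614)), 2232151), Rational(1, 2)))) = Add(2927116, Mul(-1, Pow(Add(Mul(167, -120), 2232151), Rational(1, 2)))) = Add(2927116, Mul(-1, Pow(Add(-20040, 2232151), Rational(1, 2)))) = Add(2927116, Mul(-1, Pow(2212111, Rational(1, 2))))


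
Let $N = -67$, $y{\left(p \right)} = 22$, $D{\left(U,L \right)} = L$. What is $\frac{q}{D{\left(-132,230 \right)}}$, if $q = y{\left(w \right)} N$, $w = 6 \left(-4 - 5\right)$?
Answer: $- \frac{737}{115} \approx -6.4087$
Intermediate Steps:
$w = -54$ ($w = 6 \left(-9\right) = -54$)
$q = -1474$ ($q = 22 \left(-67\right) = -1474$)
$\frac{q}{D{\left(-132,230 \right)}} = - \frac{1474}{230} = \left(-1474\right) \frac{1}{230} = - \frac{737}{115}$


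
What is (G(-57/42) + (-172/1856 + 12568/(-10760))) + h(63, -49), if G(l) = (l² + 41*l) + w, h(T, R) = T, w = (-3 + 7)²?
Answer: 732030609/30579920 ≈ 23.938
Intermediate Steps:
w = 16 (w = 4² = 16)
G(l) = 16 + l² + 41*l (G(l) = (l² + 41*l) + 16 = 16 + l² + 41*l)
(G(-57/42) + (-172/1856 + 12568/(-10760))) + h(63, -49) = ((16 + (-57/42)² + 41*(-57/42)) + (-172/1856 + 12568/(-10760))) + 63 = ((16 + (-57*1/42)² + 41*(-57*1/42)) + (-172*1/1856 + 12568*(-1/10760))) + 63 = ((16 + (-19/14)² + 41*(-19/14)) + (-43/464 - 1571/1345)) + 63 = ((16 + 361/196 - 779/14) - 786779/624080) + 63 = (-7409/196 - 786779/624080) + 63 = -1194504351/30579920 + 63 = 732030609/30579920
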